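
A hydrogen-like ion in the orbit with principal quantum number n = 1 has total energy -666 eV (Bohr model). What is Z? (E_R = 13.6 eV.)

7

E_n = −E_R Z²/n² ⇒ Z² = −E_n n²/E_R = 666 × 1² / 13.6 ≈ 48.97
Z = 7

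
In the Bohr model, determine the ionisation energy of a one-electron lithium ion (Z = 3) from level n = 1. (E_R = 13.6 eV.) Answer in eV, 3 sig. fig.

E_n = −E_R·Z²/n² = −13.6 × 3²/1² eV = -122 eV
Ionisation energy = −E_n = 122 eV

122 eV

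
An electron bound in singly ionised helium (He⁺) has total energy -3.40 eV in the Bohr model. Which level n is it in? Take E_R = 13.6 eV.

E_n = −E_R Z²/n² ⇒ n² = E_R Z²/(−E_n) = 13.6 × 2² / 3.40 ≈ 16.00
n = 4

4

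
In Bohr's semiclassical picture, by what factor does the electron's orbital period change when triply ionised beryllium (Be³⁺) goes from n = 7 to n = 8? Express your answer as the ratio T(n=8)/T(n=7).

T ∝ Z^-2 · n^3; with Z fixed, T ∝ n^3.
T(n=8)/T(n=7) = (8/7)^3 = 512/343

512/343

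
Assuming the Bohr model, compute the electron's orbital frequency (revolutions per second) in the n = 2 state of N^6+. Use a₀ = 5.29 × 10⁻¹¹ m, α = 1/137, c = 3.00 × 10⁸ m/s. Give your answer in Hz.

r = n²a₀/Z = 3.02 × 10⁻¹¹ m, v = Zαc/n = 7.66 × 10⁶ m/s
f = v/(2πr) = 4.04 × 10¹⁶ Hz

4.04 × 10¹⁶ Hz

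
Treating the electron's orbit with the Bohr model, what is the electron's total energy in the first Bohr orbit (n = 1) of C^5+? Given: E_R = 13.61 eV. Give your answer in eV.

-490.0 eV

E_n = −E_R·Z²/n² = −13.61 × 6²/1² = -490.0 eV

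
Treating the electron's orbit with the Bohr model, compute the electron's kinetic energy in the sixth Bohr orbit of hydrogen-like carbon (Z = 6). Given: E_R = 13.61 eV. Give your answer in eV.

13.61 eV

For a Coulomb orbit the virial theorem gives K = −E_n.
E_n = −E_R·Z²/n², so K = E_R·Z²/n² = 13.61 × 6²/6² = 13.61 eV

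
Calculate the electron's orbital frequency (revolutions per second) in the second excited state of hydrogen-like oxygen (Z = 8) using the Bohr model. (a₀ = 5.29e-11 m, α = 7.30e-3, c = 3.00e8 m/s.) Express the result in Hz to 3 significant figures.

r = n²a₀/Z = 5.95e-11 m, v = Zαc/n = 5.84e6 m/s
f = v/(2πr) = 1.56e16 Hz

1.56e16 Hz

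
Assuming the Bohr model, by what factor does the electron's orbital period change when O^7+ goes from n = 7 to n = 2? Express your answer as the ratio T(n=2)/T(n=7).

T ∝ Z^-2 · n^3; with Z fixed, T ∝ n^3.
T(n=2)/T(n=7) = (2/7)^3 = 8/343

8/343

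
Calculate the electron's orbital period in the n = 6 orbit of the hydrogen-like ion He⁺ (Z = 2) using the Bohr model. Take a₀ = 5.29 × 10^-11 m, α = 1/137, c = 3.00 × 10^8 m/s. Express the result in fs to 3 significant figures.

r = n²a₀/Z = 6²·5.29 × 10^-11/2 = 9.52 × 10^-10 m
v = Zαc/n = 2·0.00730·3.00 × 10^8/6 = 7.30 × 10^5 m/s
T = 2πr/v = 8.20 × 10^-15 s = 8.20 fs

8.20 fs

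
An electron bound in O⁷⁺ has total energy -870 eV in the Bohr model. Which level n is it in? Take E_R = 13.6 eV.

E_n = −E_R Z²/n² ⇒ n² = E_R Z²/(−E_n) = 13.6 × 8² / 870 ≈ 1.00
n = 1

1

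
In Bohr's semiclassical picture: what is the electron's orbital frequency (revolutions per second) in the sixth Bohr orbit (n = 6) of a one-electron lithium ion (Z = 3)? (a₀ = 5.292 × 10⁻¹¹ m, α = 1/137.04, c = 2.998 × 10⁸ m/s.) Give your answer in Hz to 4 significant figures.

2.741 × 10¹⁴ Hz

r = n²a₀/Z = 6.350 × 10⁻¹⁰ m, v = Zαc/n = 1.094 × 10⁶ m/s
f = v/(2πr) = 2.741 × 10¹⁴ Hz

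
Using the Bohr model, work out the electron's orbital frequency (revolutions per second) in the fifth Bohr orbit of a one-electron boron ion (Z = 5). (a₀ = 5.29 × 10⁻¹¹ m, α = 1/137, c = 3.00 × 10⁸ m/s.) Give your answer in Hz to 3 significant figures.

1.32 × 10¹⁵ Hz

r = n²a₀/Z = 2.64 × 10⁻¹⁰ m, v = Zαc/n = 2.19 × 10⁶ m/s
f = v/(2πr) = 1.32 × 10¹⁵ Hz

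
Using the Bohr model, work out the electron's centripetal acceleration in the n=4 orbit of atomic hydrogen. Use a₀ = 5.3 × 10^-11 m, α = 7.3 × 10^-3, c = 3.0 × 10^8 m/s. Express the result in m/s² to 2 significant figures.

3.5 × 10^20 m/s²

r = n²a₀/Z = 8.5 × 10^-10 m, v = Zαc/n = 5.5 × 10^5 m/s
a = v²/r = (5.5 × 10^5)² / 8.5 × 10^-10 = 3.5 × 10^20 m/s²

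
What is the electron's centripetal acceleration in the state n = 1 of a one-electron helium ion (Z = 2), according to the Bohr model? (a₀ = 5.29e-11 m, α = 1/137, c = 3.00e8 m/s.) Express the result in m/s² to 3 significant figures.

r = n²a₀/Z = 2.65e-11 m, v = Zαc/n = 4.38e6 m/s
a = v²/r = (4.38e6)² / 2.65e-11 = 7.25e23 m/s²

7.25e23 m/s²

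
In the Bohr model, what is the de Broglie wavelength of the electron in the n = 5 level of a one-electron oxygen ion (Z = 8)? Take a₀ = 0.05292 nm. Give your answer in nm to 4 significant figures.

0.2078 nm

The Bohr quantisation condition is nλ = 2πr_n.
r_n = n²a₀/Z = 0.1654 nm
λ = 2πr_n/n = 2π·0.1654/5 = 0.2078 nm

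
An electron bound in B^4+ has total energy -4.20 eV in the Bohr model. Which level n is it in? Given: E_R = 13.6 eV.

9

E_n = −E_R Z²/n² ⇒ n² = E_R Z²/(−E_n) = 13.6 × 5² / 4.20 ≈ 80.95
n = 9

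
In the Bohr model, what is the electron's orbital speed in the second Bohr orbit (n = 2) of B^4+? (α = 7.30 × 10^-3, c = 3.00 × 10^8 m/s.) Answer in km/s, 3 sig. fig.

5480 km/s

v_n = Zαc/n = 5 × 0.00730 × 3.00 × 10^8 / 2
    = 5480 km/s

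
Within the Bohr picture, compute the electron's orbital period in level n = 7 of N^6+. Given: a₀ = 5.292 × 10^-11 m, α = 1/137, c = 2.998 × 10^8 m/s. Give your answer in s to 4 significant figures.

1.064 × 10^-15 s

r = n²a₀/Z = 7²·5.292 × 10^-11/7 = 3.704 × 10^-10 m
v = Zαc/n = 7·0.007299·2.998 × 10^8/7 = 2.188 × 10^6 m/s
T = 2πr/v = 1.064 × 10^-15 s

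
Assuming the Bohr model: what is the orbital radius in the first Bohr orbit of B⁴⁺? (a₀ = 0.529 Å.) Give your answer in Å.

0.106 Å

r_n = n²a₀/Z = 1² × 0.529 / 5
    = 1 × 0.529 / 5 = 0.106 Å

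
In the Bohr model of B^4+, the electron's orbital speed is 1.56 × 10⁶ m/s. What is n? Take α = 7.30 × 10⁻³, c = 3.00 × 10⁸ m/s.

v_n = Zαc/n ⇒ n = Zαc/v = 5 × 0.00730 × 3.00 × 10⁸ / 1.56 × 10⁶ ≈ 7.02
n = 7

7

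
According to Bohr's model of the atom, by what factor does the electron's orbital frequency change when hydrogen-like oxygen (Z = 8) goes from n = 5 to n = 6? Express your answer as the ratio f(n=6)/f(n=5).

f ∝ Z^2 · n^-3; with Z fixed, f ∝ n^-3.
f(n=6)/f(n=5) = (6/5)^-3 = 125/216

125/216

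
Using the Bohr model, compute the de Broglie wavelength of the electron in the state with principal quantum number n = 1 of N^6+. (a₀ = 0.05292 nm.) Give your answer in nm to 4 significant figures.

0.04750 nm

The Bohr quantisation condition is nλ = 2πr_n.
r_n = n²a₀/Z = 0.007560 nm
λ = 2πr_n/n = 2π·0.007560/1 = 0.04750 nm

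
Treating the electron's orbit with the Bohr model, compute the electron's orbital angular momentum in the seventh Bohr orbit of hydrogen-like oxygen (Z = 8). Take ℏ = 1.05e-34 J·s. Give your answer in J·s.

L_n = nℏ = 7 × 1.05e-34 = 7.35e-34 J·s

7.35e-34 J·s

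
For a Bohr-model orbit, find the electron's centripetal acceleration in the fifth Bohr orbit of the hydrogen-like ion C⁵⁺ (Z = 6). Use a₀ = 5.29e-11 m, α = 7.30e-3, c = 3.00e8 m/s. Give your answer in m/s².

r = n²a₀/Z = 2.20e-10 m, v = Zαc/n = 2.63e6 m/s
a = v²/r = (2.63e6)² / 2.20e-10 = 3.13e22 m/s²

3.13e22 m/s²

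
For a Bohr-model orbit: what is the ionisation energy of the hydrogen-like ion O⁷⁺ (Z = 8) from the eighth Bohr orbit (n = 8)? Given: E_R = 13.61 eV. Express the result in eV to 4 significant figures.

13.61 eV

E_n = −E_R·Z²/n² = −13.61 × 8²/8² eV = -13.61 eV
Ionisation energy = −E_n = 13.61 eV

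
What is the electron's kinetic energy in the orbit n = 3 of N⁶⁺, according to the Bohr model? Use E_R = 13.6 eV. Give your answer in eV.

For a Coulomb orbit the virial theorem gives K = −E_n.
E_n = −E_R·Z²/n², so K = E_R·Z²/n² = 13.6 × 7²/3² = 74.0 eV

74.0 eV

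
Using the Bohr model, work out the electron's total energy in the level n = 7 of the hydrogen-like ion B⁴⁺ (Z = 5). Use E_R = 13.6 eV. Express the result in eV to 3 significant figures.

E_n = −E_R·Z²/n² = −13.6 × 5²/7² = -6.94 eV

-6.94 eV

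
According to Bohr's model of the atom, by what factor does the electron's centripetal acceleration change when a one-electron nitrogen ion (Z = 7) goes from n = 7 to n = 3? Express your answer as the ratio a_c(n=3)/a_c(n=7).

2401/81

a_c ∝ Z^3 · n^-4; with Z fixed, a_c ∝ n^-4.
a_c(n=3)/a_c(n=7) = (3/7)^-4 = 2401/81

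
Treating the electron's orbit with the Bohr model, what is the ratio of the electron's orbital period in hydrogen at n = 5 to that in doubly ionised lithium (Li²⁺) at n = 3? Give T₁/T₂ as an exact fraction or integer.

T ∝ Z^-2 · n^3
T₁/T₂ = (1/3)^-2 · (5/3)^3 = 125/3

125/3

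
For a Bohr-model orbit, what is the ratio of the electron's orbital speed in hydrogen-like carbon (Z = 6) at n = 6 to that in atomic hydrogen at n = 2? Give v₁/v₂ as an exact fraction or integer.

2

v ∝ Z^1 · n^-1
v₁/v₂ = (6/1)^1 · (6/2)^-1 = 2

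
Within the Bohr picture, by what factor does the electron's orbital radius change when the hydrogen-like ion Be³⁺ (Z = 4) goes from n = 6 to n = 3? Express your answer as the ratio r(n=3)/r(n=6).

1/4

r ∝ Z^-1 · n^2; with Z fixed, r ∝ n^2.
r(n=3)/r(n=6) = (3/6)^2 = 1/4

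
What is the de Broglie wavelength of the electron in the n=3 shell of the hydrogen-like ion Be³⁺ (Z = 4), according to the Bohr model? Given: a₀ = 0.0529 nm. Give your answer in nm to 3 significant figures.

0.249 nm

The Bohr quantisation condition is nλ = 2πr_n.
r_n = n²a₀/Z = 0.119 nm
λ = 2πr_n/n = 2π·0.119/3 = 0.249 nm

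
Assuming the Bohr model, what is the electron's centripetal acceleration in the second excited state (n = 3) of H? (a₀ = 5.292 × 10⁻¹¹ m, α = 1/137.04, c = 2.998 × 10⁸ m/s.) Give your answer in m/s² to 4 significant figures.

r = n²a₀/Z = 4.763 × 10⁻¹⁰ m, v = Zαc/n = 7.292 × 10⁵ m/s
a = v²/r = (7.292 × 10⁵)² / 4.763 × 10⁻¹⁰ = 1.117 × 10²¹ m/s²

1.117 × 10²¹ m/s²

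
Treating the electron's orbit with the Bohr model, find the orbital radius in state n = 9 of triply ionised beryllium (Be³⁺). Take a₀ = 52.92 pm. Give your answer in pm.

1072 pm

r_n = n²a₀/Z = 9² × 52.92 / 4
    = 81 × 52.92 / 4 = 1072 pm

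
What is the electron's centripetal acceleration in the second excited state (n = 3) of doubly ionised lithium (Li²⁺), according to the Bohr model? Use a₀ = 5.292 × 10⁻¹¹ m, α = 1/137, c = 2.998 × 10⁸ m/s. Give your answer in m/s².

r = n²a₀/Z = 1.588 × 10⁻¹⁰ m, v = Zαc/n = 2.188 × 10⁶ m/s
a = v²/r = (2.188 × 10⁶)² / 1.588 × 10⁻¹⁰ = 3.016 × 10²² m/s²

3.016 × 10²² m/s²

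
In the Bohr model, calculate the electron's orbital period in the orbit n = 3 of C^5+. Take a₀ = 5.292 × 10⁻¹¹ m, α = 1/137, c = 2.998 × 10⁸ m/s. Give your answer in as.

r = n²a₀/Z = 3²·5.292 × 10⁻¹¹/6 = 7.938 × 10⁻¹¹ m
v = Zαc/n = 6·0.007299·2.998 × 10⁸/3 = 4.377 × 10⁶ m/s
T = 2πr/v = 1.140 × 10⁻¹⁶ s = 114.0 as

114.0 as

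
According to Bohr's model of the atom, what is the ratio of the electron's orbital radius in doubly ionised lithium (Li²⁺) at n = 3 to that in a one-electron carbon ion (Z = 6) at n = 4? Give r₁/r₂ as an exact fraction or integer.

9/8

r ∝ Z^-1 · n^2
r₁/r₂ = (3/6)^-1 · (3/4)^2 = 9/8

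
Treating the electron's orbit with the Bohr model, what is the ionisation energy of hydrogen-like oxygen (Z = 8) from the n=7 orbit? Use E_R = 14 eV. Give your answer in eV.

18 eV

E_n = −E_R·Z²/n² = −14 × 8²/7² eV = -18 eV
Ionisation energy = −E_n = 18 eV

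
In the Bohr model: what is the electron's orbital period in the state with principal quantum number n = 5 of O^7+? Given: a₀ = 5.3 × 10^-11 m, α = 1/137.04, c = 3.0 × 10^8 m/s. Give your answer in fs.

r = n²a₀/Z = 5²·5.3 × 10^-11/8 = 1.7 × 10^-10 m
v = Zαc/n = 8·0.0073·3.0 × 10^8/5 = 3.5 × 10^6 m/s
T = 2πr/v = 3.0 × 10^-16 s = 0.30 fs

0.30 fs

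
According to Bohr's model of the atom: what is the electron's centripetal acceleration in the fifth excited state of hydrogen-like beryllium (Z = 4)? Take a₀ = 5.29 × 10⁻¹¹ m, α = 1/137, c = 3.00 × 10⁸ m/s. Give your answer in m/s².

4.48 × 10²¹ m/s²

r = n²a₀/Z = 4.76 × 10⁻¹⁰ m, v = Zαc/n = 1.46 × 10⁶ m/s
a = v²/r = (1.46 × 10⁶)² / 4.76 × 10⁻¹⁰ = 4.48 × 10²¹ m/s²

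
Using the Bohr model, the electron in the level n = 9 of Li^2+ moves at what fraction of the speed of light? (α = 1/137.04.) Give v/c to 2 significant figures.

0.0024

v_n = Zαc/n, so v/c = Zα/n = 3 × 0.0073 / 9 = 0.0024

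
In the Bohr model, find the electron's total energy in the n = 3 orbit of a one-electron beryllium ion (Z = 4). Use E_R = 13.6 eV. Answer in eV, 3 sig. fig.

-24.2 eV

E_n = −E_R·Z²/n² = −13.6 × 4²/3² = -24.2 eV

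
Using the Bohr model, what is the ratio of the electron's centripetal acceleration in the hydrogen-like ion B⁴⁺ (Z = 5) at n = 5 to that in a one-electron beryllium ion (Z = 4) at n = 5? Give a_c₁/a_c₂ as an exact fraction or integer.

a_c ∝ Z^3 · n^-4
a_c₁/a_c₂ = (5/4)^3 · (5/5)^-4 = 125/64

125/64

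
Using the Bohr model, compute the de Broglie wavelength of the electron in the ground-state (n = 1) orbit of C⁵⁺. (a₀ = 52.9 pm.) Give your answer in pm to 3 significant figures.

55.4 pm

The Bohr quantisation condition is nλ = 2πr_n.
r_n = n²a₀/Z = 8.82 pm
λ = 2πr_n/n = 2π·8.82/1 = 55.4 pm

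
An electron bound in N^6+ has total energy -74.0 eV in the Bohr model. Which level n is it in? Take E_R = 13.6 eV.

E_n = −E_R Z²/n² ⇒ n² = E_R Z²/(−E_n) = 13.6 × 7² / 74.0 ≈ 9.01
n = 3

3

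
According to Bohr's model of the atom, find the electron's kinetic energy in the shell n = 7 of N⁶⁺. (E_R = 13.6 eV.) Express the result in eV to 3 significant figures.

13.6 eV

For a Coulomb orbit the virial theorem gives K = −E_n.
E_n = −E_R·Z²/n², so K = E_R·Z²/n² = 13.6 × 7²/7² = 13.6 eV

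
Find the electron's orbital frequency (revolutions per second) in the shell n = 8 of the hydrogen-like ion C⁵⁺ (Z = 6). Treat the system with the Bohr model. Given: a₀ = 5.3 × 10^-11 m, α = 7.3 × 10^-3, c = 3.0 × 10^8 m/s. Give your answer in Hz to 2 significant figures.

r = n²a₀/Z = 5.7 × 10^-10 m, v = Zαc/n = 1.6 × 10^6 m/s
f = v/(2πr) = 4.6 × 10^14 Hz

4.6 × 10^14 Hz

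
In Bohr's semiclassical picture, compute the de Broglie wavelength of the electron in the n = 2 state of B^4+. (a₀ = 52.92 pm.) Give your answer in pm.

133.0 pm

The Bohr quantisation condition is nλ = 2πr_n.
r_n = n²a₀/Z = 42.34 pm
λ = 2πr_n/n = 2π·42.34/2 = 133.0 pm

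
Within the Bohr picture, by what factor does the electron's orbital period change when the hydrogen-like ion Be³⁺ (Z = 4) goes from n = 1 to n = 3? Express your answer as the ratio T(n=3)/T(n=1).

T ∝ Z^-2 · n^3; with Z fixed, T ∝ n^3.
T(n=3)/T(n=1) = (3/1)^3 = 27

27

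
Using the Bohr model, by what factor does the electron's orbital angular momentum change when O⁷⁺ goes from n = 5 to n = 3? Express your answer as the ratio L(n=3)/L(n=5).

L = nℏ depends only on n, so L ∝ n.
L(n=3)/L(n=5) = (3/5)^1 = 3/5

3/5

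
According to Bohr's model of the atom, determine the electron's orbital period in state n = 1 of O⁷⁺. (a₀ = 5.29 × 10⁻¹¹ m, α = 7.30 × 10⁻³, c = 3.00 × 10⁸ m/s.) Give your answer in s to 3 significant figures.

r = n²a₀/Z = 1²·5.29 × 10⁻¹¹/8 = 6.61 × 10⁻¹² m
v = Zαc/n = 8·0.00730·3.00 × 10⁸/1 = 1.75 × 10⁷ m/s
T = 2πr/v = 2.37 × 10⁻¹⁸ s

2.37 × 10⁻¹⁸ s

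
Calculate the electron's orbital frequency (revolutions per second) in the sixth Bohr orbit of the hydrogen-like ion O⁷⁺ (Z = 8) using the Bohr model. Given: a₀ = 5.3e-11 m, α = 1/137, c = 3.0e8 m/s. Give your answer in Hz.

r = n²a₀/Z = 2.4e-10 m, v = Zαc/n = 2.9e6 m/s
f = v/(2πr) = 1.9e15 Hz

1.9e15 Hz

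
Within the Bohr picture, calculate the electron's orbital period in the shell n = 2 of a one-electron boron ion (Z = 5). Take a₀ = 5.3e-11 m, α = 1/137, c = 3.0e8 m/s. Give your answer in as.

49 as

r = n²a₀/Z = 2²·5.3e-11/5 = 4.2e-11 m
v = Zαc/n = 5·0.0073·3.0e8/2 = 5.5e6 m/s
T = 2πr/v = 4.9e-17 s = 49 as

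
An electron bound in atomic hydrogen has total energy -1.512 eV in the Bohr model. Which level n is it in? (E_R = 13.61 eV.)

E_n = −E_R Z²/n² ⇒ n² = E_R Z²/(−E_n) = 13.61 × 1² / 1.512 ≈ 9.00
n = 3

3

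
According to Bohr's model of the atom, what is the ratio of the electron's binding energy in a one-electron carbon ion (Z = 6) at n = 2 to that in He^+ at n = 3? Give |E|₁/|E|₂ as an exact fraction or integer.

|E| ∝ Z^2 · n^-2
|E|₁/|E|₂ = (6/2)^2 · (2/3)^-2 = 81/4

81/4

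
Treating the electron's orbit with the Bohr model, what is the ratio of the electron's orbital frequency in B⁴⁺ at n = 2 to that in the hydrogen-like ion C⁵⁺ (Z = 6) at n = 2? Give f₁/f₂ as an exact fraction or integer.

25/36

f ∝ Z^2 · n^-3
f₁/f₂ = (5/6)^2 · (2/2)^-3 = 25/36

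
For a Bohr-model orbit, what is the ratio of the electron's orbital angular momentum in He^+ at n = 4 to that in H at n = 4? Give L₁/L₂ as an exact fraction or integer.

1

L = nℏ is independent of Z.
L₁/L₂ = n₁/n₂ = 4/4 = 1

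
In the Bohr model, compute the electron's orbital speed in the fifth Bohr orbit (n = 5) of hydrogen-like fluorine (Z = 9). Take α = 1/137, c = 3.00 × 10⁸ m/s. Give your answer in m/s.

v_n = Zαc/n = 9 × 0.00730 × 3.00 × 10⁸ / 5
    = 3.94 × 10⁶ m/s

3.94 × 10⁶ m/s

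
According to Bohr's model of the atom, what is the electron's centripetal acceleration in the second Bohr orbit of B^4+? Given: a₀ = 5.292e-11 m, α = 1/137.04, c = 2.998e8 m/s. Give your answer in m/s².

7.065e23 m/s²

r = n²a₀/Z = 4.234e-11 m, v = Zαc/n = 5.469e6 m/s
a = v²/r = (5.469e6)² / 4.234e-11 = 7.065e23 m/s²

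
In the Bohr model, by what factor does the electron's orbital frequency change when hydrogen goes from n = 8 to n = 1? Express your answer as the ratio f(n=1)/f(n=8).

512

f ∝ Z^2 · n^-3; with Z fixed, f ∝ n^-3.
f(n=1)/f(n=8) = (1/8)^-3 = 512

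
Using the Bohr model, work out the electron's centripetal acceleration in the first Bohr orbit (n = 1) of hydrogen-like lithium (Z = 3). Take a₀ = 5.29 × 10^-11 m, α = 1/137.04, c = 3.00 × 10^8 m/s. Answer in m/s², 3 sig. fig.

r = n²a₀/Z = 1.76 × 10^-11 m, v = Zαc/n = 6.57 × 10^6 m/s
a = v²/r = (6.57 × 10^6)² / 1.76 × 10^-11 = 2.45 × 10^24 m/s²

2.45 × 10^24 m/s²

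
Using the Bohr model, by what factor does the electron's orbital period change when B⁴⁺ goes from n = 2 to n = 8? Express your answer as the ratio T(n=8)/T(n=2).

T ∝ Z^-2 · n^3; with Z fixed, T ∝ n^3.
T(n=8)/T(n=2) = (8/2)^3 = 64

64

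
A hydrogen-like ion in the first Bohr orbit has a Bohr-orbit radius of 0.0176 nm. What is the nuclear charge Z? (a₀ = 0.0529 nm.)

3

r_n = n²a₀/Z ⇒ Z = n²a₀/r = 1² × 0.0529 / 0.0176 ≈ 3.01
Z = 3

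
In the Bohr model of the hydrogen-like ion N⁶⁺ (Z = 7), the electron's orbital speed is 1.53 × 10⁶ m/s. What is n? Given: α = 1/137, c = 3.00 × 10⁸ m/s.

v_n = Zαc/n ⇒ n = Zαc/v = 7 × 0.00730 × 3.00 × 10⁸ / 1.53 × 10⁶ ≈ 10.02
n = 10

10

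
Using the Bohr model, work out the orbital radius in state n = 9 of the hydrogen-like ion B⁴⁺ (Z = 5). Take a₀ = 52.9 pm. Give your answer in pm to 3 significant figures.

857 pm

r_n = n²a₀/Z = 9² × 52.9 / 5
    = 81 × 52.9 / 5 = 857 pm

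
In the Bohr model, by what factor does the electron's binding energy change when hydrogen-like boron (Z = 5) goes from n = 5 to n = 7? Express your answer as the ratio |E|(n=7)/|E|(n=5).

25/49

|E| ∝ Z^2 · n^-2; with Z fixed, |E| ∝ n^-2.
|E|(n=7)/|E|(n=5) = (7/5)^-2 = 25/49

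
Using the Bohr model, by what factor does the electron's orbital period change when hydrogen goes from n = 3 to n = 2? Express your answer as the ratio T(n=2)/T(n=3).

8/27

T ∝ Z^-2 · n^3; with Z fixed, T ∝ n^3.
T(n=2)/T(n=3) = (2/3)^3 = 8/27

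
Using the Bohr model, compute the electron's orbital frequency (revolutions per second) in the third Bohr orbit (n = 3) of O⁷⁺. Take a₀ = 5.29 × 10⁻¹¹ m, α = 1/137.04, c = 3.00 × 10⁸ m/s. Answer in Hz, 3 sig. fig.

1.56 × 10¹⁶ Hz

r = n²a₀/Z = 5.95 × 10⁻¹¹ m, v = Zαc/n = 5.84 × 10⁶ m/s
f = v/(2πr) = 1.56 × 10¹⁶ Hz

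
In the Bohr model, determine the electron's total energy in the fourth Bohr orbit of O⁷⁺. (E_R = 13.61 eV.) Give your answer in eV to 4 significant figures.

-54.44 eV

E_n = −E_R·Z²/n² = −13.61 × 8²/4² = -54.44 eV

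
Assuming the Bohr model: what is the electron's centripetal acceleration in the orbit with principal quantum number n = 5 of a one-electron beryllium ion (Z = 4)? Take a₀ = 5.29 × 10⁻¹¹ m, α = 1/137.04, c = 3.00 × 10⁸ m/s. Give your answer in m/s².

r = n²a₀/Z = 3.31 × 10⁻¹⁰ m, v = Zαc/n = 1.75 × 10⁶ m/s
a = v²/r = (1.75 × 10⁶)² / 3.31 × 10⁻¹⁰ = 9.28 × 10²¹ m/s²

9.28 × 10²¹ m/s²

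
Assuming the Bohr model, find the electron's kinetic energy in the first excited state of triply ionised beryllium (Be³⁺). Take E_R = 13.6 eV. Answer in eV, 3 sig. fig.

54.4 eV

For a Coulomb orbit the virial theorem gives K = −E_n.
E_n = −E_R·Z²/n², so K = E_R·Z²/n² = 13.6 × 4²/2² = 54.4 eV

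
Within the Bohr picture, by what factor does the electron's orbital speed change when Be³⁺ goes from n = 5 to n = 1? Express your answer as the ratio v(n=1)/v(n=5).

5

v ∝ Z^1 · n^-1; with Z fixed, v ∝ n^-1.
v(n=1)/v(n=5) = (1/5)^-1 = 5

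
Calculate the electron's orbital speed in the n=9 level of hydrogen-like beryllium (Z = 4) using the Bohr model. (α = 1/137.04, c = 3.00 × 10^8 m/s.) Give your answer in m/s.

9.73 × 10^5 m/s

v_n = Zαc/n = 4 × 0.00730 × 3.00 × 10^8 / 9
    = 9.73 × 10^5 m/s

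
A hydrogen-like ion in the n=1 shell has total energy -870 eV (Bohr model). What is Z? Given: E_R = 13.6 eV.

8

E_n = −E_R Z²/n² ⇒ Z² = −E_n n²/E_R = 870 × 1² / 13.6 ≈ 63.97
Z = 8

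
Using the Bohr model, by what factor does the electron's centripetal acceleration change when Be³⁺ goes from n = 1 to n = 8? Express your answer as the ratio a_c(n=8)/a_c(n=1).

a_c ∝ Z^3 · n^-4; with Z fixed, a_c ∝ n^-4.
a_c(n=8)/a_c(n=1) = (8/1)^-4 = 1/4096

1/4096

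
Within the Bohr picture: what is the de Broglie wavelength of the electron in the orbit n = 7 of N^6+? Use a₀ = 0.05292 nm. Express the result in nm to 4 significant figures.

The Bohr quantisation condition is nλ = 2πr_n.
r_n = n²a₀/Z = 0.3704 nm
λ = 2πr_n/n = 2π·0.3704/7 = 0.3325 nm

0.3325 nm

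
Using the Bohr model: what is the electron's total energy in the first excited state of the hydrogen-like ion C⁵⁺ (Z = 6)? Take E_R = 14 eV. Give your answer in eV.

E_n = −E_R·Z²/n² = −14 × 6²/2² = -130 eV

-130 eV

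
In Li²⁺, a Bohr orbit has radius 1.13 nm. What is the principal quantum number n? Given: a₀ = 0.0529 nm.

8

r_n = n²a₀/Z ⇒ n² = rZ/a₀ = 1.13 × 3 / 0.0529 ≈ 64.08
n = 8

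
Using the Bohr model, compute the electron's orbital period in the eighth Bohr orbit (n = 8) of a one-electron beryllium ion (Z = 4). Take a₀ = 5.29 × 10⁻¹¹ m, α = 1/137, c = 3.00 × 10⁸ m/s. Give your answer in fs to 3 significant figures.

4.86 fs

r = n²a₀/Z = 8²·5.29 × 10⁻¹¹/4 = 8.46 × 10⁻¹⁰ m
v = Zαc/n = 4·0.00730·3.00 × 10⁸/8 = 1.09 × 10⁶ m/s
T = 2πr/v = 4.86 × 10⁻¹⁵ s = 4.86 fs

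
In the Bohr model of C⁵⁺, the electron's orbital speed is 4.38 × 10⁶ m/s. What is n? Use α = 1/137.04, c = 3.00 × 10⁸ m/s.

3

v_n = Zαc/n ⇒ n = Zαc/v = 6 × 0.00730 × 3.00 × 10⁸ / 4.38 × 10⁶ ≈ 3.00
n = 3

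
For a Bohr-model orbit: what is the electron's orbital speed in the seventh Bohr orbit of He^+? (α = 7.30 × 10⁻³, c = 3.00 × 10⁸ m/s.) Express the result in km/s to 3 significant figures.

v_n = Zαc/n = 2 × 0.00730 × 3.00 × 10⁸ / 7
    = 626 km/s

626 km/s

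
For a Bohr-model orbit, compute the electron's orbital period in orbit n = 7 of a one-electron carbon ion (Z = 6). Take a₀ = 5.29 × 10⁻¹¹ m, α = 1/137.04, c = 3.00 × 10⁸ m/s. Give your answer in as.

1450 as

r = n²a₀/Z = 7²·5.29 × 10⁻¹¹/6 = 4.32 × 10⁻¹⁰ m
v = Zαc/n = 6·0.00730·3.00 × 10⁸/7 = 1.88 × 10⁶ m/s
T = 2πr/v = 1.45 × 10⁻¹⁵ s = 1450 as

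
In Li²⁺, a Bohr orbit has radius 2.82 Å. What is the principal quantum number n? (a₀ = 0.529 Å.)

r_n = n²a₀/Z ⇒ n² = rZ/a₀ = 2.82 × 3 / 0.529 ≈ 15.99
n = 4

4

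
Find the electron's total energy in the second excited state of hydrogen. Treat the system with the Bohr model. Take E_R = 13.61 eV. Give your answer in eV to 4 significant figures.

E_n = −E_R·Z²/n² = −13.61 × 1²/3² = -1.512 eV

-1.512 eV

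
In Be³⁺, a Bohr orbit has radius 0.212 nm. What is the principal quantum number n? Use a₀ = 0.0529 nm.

r_n = n²a₀/Z ⇒ n² = rZ/a₀ = 0.212 × 4 / 0.0529 ≈ 16.03
n = 4

4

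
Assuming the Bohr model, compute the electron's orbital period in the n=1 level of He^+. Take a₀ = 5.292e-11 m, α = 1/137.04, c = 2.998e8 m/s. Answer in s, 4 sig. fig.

r = n²a₀/Z = 1²·5.292e-11/2 = 2.646e-11 m
v = Zαc/n = 2·0.007297·2.998e8/1 = 4.375e6 m/s
T = 2πr/v = 3.800e-17 s

3.800e-17 s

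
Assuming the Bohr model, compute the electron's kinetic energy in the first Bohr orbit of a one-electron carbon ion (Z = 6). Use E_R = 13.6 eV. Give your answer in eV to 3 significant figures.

490 eV

For a Coulomb orbit the virial theorem gives K = −E_n.
E_n = −E_R·Z²/n², so K = E_R·Z²/n² = 13.6 × 6²/1² = 490 eV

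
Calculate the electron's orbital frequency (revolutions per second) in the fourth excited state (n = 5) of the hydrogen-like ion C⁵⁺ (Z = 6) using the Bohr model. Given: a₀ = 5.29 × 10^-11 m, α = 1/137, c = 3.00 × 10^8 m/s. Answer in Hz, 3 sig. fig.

1.90 × 10^15 Hz

r = n²a₀/Z = 2.20 × 10^-10 m, v = Zαc/n = 2.63 × 10^6 m/s
f = v/(2πr) = 1.90 × 10^15 Hz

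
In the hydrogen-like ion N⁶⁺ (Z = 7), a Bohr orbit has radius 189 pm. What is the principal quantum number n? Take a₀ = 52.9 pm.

r_n = n²a₀/Z ⇒ n² = rZ/a₀ = 189 × 7 / 52.9 ≈ 25.01
n = 5

5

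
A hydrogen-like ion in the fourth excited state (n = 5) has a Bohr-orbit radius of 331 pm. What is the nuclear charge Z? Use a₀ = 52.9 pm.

4

r_n = n²a₀/Z ⇒ Z = n²a₀/r = 5² × 52.9 / 331 ≈ 4.00
Z = 4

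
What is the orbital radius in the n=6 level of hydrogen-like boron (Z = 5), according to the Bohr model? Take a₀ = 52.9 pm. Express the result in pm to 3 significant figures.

381 pm

r_n = n²a₀/Z = 6² × 52.9 / 5
    = 36 × 52.9 / 5 = 381 pm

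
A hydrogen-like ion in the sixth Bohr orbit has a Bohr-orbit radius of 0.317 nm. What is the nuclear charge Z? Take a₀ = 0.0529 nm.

r_n = n²a₀/Z ⇒ Z = n²a₀/r = 6² × 0.0529 / 0.317 ≈ 6.01
Z = 6

6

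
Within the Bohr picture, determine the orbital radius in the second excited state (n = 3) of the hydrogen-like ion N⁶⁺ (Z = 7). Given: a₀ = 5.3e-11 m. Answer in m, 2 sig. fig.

r_n = n²a₀/Z = 3² × 5.3e-11 / 7
    = 9 × 5.3e-11 / 7 = 6.8e-11 m

6.8e-11 m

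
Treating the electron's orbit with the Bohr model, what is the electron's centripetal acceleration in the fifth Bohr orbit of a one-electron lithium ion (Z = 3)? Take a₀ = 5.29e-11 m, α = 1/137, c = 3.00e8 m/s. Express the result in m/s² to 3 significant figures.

r = n²a₀/Z = 4.41e-10 m, v = Zαc/n = 1.31e6 m/s
a = v²/r = (1.31e6)² / 4.41e-10 = 3.92e21 m/s²

3.92e21 m/s²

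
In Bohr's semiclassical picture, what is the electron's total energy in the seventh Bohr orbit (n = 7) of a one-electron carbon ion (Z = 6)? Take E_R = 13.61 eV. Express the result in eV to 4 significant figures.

E_n = −E_R·Z²/n² = −13.61 × 6²/7² = -9.999 eV

-9.999 eV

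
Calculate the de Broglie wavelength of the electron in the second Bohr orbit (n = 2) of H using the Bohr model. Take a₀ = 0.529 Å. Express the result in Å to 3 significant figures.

6.65 Å

The Bohr quantisation condition is nλ = 2πr_n.
r_n = n²a₀/Z = 2.12 Å
λ = 2πr_n/n = 2π·2.12/2 = 6.65 Å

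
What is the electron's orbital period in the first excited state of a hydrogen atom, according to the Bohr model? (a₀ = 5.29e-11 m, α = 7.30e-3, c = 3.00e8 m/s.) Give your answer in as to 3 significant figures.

r = n²a₀/Z = 2²·5.29e-11/1 = 2.12e-10 m
v = Zαc/n = 1·0.00730·3.00e8/2 = 1.09e6 m/s
T = 2πr/v = 1.21e-15 s = 1210 as

1210 as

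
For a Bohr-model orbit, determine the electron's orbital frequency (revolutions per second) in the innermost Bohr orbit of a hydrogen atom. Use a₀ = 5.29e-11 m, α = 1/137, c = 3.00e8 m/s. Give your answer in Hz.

r = n²a₀/Z = 5.29e-11 m, v = Zαc/n = 2.19e6 m/s
f = v/(2πr) = 6.59e15 Hz

6.59e15 Hz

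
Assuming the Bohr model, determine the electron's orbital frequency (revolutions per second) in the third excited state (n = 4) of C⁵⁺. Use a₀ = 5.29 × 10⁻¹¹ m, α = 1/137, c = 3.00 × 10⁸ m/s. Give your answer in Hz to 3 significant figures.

r = n²a₀/Z = 1.41 × 10⁻¹⁰ m, v = Zαc/n = 3.28 × 10⁶ m/s
f = v/(2πr) = 3.71 × 10¹⁵ Hz

3.71 × 10¹⁵ Hz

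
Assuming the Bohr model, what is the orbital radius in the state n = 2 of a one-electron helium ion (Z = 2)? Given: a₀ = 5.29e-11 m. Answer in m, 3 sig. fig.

1.06e-10 m

r_n = n²a₀/Z = 2² × 5.29e-11 / 2
    = 4 × 5.29e-11 / 2 = 1.06e-10 m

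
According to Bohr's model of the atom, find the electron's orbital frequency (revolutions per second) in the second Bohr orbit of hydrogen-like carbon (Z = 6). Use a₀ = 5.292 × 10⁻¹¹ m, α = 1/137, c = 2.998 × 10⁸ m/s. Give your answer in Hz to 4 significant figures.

r = n²a₀/Z = 3.528 × 10⁻¹¹ m, v = Zαc/n = 6.565 × 10⁶ m/s
f = v/(2πr) = 2.962 × 10¹⁶ Hz

2.962 × 10¹⁶ Hz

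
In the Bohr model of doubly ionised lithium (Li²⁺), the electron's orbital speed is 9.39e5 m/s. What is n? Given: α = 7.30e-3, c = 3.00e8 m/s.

7

v_n = Zαc/n ⇒ n = Zαc/v = 3 × 0.00730 × 3.00e8 / 9.39e5 ≈ 7.00
n = 7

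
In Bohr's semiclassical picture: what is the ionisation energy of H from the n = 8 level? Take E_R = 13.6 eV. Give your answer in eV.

0.212 eV

E_n = −E_R·Z²/n² = −13.6 × 1²/8² eV = -0.212 eV
Ionisation energy = −E_n = 0.212 eV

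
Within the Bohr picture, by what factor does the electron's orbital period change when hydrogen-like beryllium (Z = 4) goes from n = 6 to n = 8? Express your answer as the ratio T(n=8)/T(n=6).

64/27

T ∝ Z^-2 · n^3; with Z fixed, T ∝ n^3.
T(n=8)/T(n=6) = (8/6)^3 = 64/27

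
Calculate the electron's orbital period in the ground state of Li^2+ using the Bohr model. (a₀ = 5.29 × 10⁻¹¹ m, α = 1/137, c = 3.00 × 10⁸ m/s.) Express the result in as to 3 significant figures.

16.9 as

r = n²a₀/Z = 1²·5.29 × 10⁻¹¹/3 = 1.76 × 10⁻¹¹ m
v = Zαc/n = 3·0.00730·3.00 × 10⁸/1 = 6.57 × 10⁶ m/s
T = 2πr/v = 1.69 × 10⁻¹⁷ s = 16.9 as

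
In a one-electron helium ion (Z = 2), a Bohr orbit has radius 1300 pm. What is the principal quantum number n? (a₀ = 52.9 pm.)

r_n = n²a₀/Z ⇒ n² = rZ/a₀ = 1300 × 2 / 52.9 ≈ 49.15
n = 7

7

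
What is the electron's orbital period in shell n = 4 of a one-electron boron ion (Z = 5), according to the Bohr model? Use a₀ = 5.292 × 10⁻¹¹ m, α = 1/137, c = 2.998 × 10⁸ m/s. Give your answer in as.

389.0 as

r = n²a₀/Z = 4²·5.292 × 10⁻¹¹/5 = 1.693 × 10⁻¹⁰ m
v = Zαc/n = 5·0.007299·2.998 × 10⁸/4 = 2.735 × 10⁶ m/s
T = 2πr/v = 3.890 × 10⁻¹⁶ s = 389.0 as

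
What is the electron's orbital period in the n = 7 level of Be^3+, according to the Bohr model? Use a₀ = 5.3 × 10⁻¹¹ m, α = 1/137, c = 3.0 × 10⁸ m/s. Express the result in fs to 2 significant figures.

3.3 fs

r = n²a₀/Z = 7²·5.3 × 10⁻¹¹/4 = 6.5 × 10⁻¹⁰ m
v = Zαc/n = 4·0.0073·3.0 × 10⁸/7 = 1.3 × 10⁶ m/s
T = 2πr/v = 3.3 × 10⁻¹⁵ s = 3.3 fs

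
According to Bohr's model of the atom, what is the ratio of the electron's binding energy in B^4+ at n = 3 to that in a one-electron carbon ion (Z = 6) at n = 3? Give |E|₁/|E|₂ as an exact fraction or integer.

|E| ∝ Z^2 · n^-2
|E|₁/|E|₂ = (5/6)^2 · (3/3)^-2 = 25/36

25/36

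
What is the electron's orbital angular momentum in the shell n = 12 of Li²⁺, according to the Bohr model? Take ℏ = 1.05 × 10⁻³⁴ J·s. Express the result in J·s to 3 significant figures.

1.26 × 10⁻³³ J·s

L_n = nℏ = 12 × 1.05 × 10⁻³⁴ = 1.26 × 10⁻³³ J·s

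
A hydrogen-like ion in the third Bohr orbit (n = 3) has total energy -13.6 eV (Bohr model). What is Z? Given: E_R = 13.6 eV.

3

E_n = −E_R Z²/n² ⇒ Z² = −E_n n²/E_R = 13.6 × 3² / 13.6 ≈ 9.00
Z = 3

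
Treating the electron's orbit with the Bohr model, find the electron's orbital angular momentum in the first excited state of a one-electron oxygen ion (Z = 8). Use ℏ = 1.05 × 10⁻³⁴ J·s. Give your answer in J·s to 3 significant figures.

L_n = nℏ = 2 × 1.05 × 10⁻³⁴ = 2.10 × 10⁻³⁴ J·s

2.10 × 10⁻³⁴ J·s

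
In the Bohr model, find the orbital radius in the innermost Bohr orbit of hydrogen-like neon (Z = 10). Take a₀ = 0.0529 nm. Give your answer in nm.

0.00529 nm

r_n = n²a₀/Z = 1² × 0.0529 / 10
    = 1 × 0.0529 / 10 = 0.00529 nm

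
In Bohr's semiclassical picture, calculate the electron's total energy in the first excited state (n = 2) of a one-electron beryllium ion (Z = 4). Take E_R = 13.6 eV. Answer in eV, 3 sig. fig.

-54.4 eV

E_n = −E_R·Z²/n² = −13.6 × 4²/2² = -54.4 eV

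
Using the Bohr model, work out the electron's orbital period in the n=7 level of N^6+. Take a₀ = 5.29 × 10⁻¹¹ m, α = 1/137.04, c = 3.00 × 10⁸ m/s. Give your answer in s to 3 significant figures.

1.06 × 10⁻¹⁵ s

r = n²a₀/Z = 7²·5.29 × 10⁻¹¹/7 = 3.70 × 10⁻¹⁰ m
v = Zαc/n = 7·0.00730·3.00 × 10⁸/7 = 2.19 × 10⁶ m/s
T = 2πr/v = 1.06 × 10⁻¹⁵ s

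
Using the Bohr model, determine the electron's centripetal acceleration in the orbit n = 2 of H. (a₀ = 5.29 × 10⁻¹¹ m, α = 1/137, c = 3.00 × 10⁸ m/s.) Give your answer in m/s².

5.67 × 10²¹ m/s²

r = n²a₀/Z = 2.12 × 10⁻¹⁰ m, v = Zαc/n = 1.09 × 10⁶ m/s
a = v²/r = (1.09 × 10⁶)² / 2.12 × 10⁻¹⁰ = 5.67 × 10²¹ m/s²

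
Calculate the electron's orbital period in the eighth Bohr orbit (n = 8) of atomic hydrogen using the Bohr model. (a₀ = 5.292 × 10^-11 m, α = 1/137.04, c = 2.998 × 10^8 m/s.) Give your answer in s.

r = n²a₀/Z = 8²·5.292 × 10^-11/1 = 3.387 × 10^-9 m
v = Zαc/n = 1·0.007297·2.998 × 10^8/8 = 2.735 × 10^5 m/s
T = 2πr/v = 7.782 × 10^-14 s

7.782 × 10^-14 s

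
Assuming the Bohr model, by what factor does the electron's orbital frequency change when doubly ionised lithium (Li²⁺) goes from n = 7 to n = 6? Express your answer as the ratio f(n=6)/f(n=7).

f ∝ Z^2 · n^-3; with Z fixed, f ∝ n^-3.
f(n=6)/f(n=7) = (6/7)^-3 = 343/216

343/216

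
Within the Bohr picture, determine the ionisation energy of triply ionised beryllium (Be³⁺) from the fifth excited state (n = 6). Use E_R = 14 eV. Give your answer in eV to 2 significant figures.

6.2 eV

E_n = −E_R·Z²/n² = −14 × 4²/6² eV = -6.2 eV
Ionisation energy = −E_n = 6.2 eV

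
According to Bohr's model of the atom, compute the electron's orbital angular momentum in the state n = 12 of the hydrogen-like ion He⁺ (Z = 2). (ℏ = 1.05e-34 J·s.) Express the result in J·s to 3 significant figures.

1.26e-33 J·s

L_n = nℏ = 12 × 1.05e-34 = 1.26e-33 J·s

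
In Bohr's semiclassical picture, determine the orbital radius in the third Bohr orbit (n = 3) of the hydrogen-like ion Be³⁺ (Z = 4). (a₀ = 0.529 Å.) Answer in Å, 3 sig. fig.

1.19 Å

r_n = n²a₀/Z = 3² × 0.529 / 4
    = 9 × 0.529 / 4 = 1.19 Å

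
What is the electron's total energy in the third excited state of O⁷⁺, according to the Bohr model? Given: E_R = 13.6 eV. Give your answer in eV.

-54.4 eV

E_n = −E_R·Z²/n² = −13.6 × 8²/4² = -54.4 eV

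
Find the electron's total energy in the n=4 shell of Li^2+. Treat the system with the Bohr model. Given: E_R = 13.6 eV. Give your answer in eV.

-7.65 eV

E_n = −E_R·Z²/n² = −13.6 × 3²/4² = -7.65 eV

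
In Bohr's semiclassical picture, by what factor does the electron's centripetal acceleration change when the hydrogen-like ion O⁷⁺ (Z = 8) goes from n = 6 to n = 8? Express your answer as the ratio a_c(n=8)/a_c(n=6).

a_c ∝ Z^3 · n^-4; with Z fixed, a_c ∝ n^-4.
a_c(n=8)/a_c(n=6) = (8/6)^-4 = 81/256

81/256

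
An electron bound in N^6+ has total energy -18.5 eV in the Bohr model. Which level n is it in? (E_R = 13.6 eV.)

E_n = −E_R Z²/n² ⇒ n² = E_R Z²/(−E_n) = 13.6 × 7² / 18.5 ≈ 36.02
n = 6

6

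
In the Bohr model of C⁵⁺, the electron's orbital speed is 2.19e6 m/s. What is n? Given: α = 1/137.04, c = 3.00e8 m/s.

v_n = Zαc/n ⇒ n = Zαc/v = 6 × 0.00730 × 3.00e8 / 2.19e6 ≈ 6.00
n = 6

6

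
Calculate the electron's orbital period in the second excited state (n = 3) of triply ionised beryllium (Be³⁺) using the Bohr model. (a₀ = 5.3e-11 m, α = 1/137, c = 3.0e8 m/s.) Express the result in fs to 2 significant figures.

r = n²a₀/Z = 3²·5.3e-11/4 = 1.2e-10 m
v = Zαc/n = 4·0.0073·3.0e8/3 = 2.9e6 m/s
T = 2πr/v = 2.6e-16 s = 0.26 fs

0.26 fs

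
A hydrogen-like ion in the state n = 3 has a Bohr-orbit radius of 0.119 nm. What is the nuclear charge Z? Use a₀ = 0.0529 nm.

r_n = n²a₀/Z ⇒ Z = n²a₀/r = 3² × 0.0529 / 0.119 ≈ 4.00
Z = 4

4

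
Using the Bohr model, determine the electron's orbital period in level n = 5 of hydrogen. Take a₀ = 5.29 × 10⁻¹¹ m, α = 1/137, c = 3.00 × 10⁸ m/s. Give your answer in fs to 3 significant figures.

19.0 fs

r = n²a₀/Z = 5²·5.29 × 10⁻¹¹/1 = 1.32 × 10⁻⁹ m
v = Zαc/n = 1·0.00730·3.00 × 10⁸/5 = 4.38 × 10⁵ m/s
T = 2πr/v = 1.90 × 10⁻¹⁴ s = 19.0 fs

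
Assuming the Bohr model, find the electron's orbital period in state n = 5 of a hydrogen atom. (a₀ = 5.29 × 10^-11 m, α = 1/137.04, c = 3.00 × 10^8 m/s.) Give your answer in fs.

r = n²a₀/Z = 5²·5.29 × 10^-11/1 = 1.32 × 10^-9 m
v = Zαc/n = 1·0.00730·3.00 × 10^8/5 = 4.38 × 10^5 m/s
T = 2πr/v = 1.90 × 10^-14 s = 19.0 fs

19.0 fs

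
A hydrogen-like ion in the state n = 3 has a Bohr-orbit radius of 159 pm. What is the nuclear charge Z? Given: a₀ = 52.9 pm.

r_n = n²a₀/Z ⇒ Z = n²a₀/r = 3² × 52.9 / 159 ≈ 2.99
Z = 3

3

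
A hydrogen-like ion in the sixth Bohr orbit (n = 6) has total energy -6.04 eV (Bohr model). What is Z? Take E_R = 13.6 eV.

4

E_n = −E_R Z²/n² ⇒ Z² = −E_n n²/E_R = 6.04 × 6² / 13.6 ≈ 15.99
Z = 4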